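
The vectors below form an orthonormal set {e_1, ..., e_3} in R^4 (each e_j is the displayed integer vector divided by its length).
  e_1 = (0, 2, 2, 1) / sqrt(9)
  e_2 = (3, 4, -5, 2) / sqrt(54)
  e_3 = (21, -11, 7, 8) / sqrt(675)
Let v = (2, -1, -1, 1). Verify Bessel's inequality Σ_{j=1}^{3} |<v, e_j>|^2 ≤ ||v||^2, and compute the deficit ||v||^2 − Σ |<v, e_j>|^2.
Σ |<v, e_j>|^2 = 341/50; ||v||^2 = 7; deficit = 9/50

Write each e_j = u_j / sqrt(<u_j, u_j>) where u_j is the displayed integer vector. Then <v, e_j> = <v, u_j> / sqrt(<u_j, u_j>), so |<v, e_j>|^2 = <v, u_j>^2 / <u_j, u_j>.
Coefficients: <v, e_1> = -3/sqrt(9), <v, e_2> = 9/sqrt(54), <v, e_3> = 54/sqrt(675).
Square and sum: Σ |<v, e_j>|^2 = 341/50.
Compute ||v||^2 = v·v = 7.
Deficit = 7 − 341/50 = 9/50 ≥ 0, confirming Bessel's inequality. (The deficit equals ||v − Σ <v,e_j> e_j||^2, the squared distance from v to span{e_j}.)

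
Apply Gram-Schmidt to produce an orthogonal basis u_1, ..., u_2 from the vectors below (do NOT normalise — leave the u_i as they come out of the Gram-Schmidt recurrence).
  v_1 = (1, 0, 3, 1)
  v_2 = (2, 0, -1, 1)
Orthogonal basis:
  u_1 = (1, 0, 3, 1)
  u_2 = (2, 0, -1, 1)

Apply the Gram-Schmidt recurrence
  u_1 = v_1
  u_i = v_i − Σ_{j<i} ((v_i · u_j) / (u_j · u_j)) · u_j.

Step by step this gives:
  u_1 = (1, 0, 3, 1)
  u_2 = (2, 0, -1, 1)

Orthogonality check:
  u_2 · u_1 = 0 (should be 0)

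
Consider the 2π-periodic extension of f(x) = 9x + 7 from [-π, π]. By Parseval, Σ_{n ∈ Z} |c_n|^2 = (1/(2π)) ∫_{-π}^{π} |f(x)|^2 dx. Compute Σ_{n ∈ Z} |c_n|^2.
Σ |c_n|^2 = 27π^2 + 49

Expand and integrate term by term over [-π, π]:
  ∫ (9x)^2 dx = 81·(2π^3/3); ∫ 2·9·(7)·x dx = 0 (odd integrand); ∫ 7^2 dx = 49·2π.
So (1/(2π)) ∫_{-π}^{π} (9x + 7)^2 dx = 81π^2/3 + 49 = 27π^2 + 49.
Parseval ⇒ Σ |c_n|^2 = 27π^2 + 49.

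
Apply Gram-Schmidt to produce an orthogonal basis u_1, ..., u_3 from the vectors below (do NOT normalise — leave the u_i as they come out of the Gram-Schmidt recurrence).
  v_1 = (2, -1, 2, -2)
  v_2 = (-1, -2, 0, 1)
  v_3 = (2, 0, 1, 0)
Orthogonal basis:
  u_1 = (2, -1, 2, -2)
  u_2 = (-9/13, -28/13, 4/13, 9/13)
  u_3 = (35/37, 2/37, 5/37, 39/37)

Apply the Gram-Schmidt recurrence
  u_1 = v_1
  u_i = v_i − Σ_{j<i} ((v_i · u_j) / (u_j · u_j)) · u_j.

Step by step this gives:
  u_1 = (2, -1, 2, -2)
  u_2 = (-9/13, -28/13, 4/13, 9/13)
  u_3 = (35/37, 2/37, 5/37, 39/37)

Orthogonality check:
  u_2 · u_1 = 0 (should be 0)
  u_3 · u_1 = 0 (should be 0)
  u_3 · u_2 = 0 (should be 0)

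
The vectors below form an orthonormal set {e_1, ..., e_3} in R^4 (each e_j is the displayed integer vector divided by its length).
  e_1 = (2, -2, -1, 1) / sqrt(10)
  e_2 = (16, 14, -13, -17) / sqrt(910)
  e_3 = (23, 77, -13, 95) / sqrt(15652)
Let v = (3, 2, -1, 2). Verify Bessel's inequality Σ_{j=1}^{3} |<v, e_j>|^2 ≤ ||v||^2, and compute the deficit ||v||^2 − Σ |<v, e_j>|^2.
Σ |<v, e_j>|^2 = 749/43; ||v||^2 = 18; deficit = 25/43

Write each e_j = u_j / sqrt(<u_j, u_j>) where u_j is the displayed integer vector. Then <v, e_j> = <v, u_j> / sqrt(<u_j, u_j>), so |<v, e_j>|^2 = <v, u_j>^2 / <u_j, u_j>.
Coefficients: <v, e_1> = 5/sqrt(10), <v, e_2> = 55/sqrt(910), <v, e_3> = 426/sqrt(15652).
Square and sum: Σ |<v, e_j>|^2 = 749/43.
Compute ||v||^2 = v·v = 18.
Deficit = 18 − 749/43 = 25/43 ≥ 0, confirming Bessel's inequality. (The deficit equals ||v − Σ <v,e_j> e_j||^2, the squared distance from v to span{e_j}.)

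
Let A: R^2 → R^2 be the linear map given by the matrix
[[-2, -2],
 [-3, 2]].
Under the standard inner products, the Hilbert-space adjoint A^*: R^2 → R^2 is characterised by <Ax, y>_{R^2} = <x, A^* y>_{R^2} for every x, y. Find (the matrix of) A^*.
A^* = A^T =
[[-2, -3],
 [-2, 2]]

For real matrices with standard dot products, the defining identity <Ax, y> = <x, A^* y> gives (Ax)^T y = x^T (A^*) y, i.e. x^T A^T y = x^T (A^*) y. Since this holds for all x, y, we must have A^* = A^T. Therefore
A^* =
[[-2, -3],
 [-2, 2]].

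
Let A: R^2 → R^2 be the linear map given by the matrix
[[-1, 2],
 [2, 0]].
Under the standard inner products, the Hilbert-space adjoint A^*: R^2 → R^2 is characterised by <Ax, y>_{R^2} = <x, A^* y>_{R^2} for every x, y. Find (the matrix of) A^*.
A^* = A^T =
[[-1, 2],
 [2, 0]]

For real matrices with standard dot products, the defining identity <Ax, y> = <x, A^* y> gives (Ax)^T y = x^T (A^*) y, i.e. x^T A^T y = x^T (A^*) y. Since this holds for all x, y, we must have A^* = A^T. Therefore
A^* =
[[-1, 2],
 [2, 0]].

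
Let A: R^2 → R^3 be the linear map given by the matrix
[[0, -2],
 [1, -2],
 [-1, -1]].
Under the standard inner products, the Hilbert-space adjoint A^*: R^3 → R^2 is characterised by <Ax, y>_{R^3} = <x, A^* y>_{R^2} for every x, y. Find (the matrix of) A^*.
A^* = A^T =
[[0, 1, -1],
 [-2, -2, -1]]

For real matrices with standard dot products, the defining identity <Ax, y> = <x, A^* y> gives (Ax)^T y = x^T (A^*) y, i.e. x^T A^T y = x^T (A^*) y. Since this holds for all x, y, we must have A^* = A^T. Therefore
A^* =
[[0, 1, -1],
 [-2, -2, -1]].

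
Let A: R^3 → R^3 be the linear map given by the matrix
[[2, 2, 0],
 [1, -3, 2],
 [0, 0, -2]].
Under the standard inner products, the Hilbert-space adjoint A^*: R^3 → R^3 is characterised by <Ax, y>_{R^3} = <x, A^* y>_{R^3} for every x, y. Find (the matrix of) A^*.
A^* = A^T =
[[2, 1, 0],
 [2, -3, 0],
 [0, 2, -2]]

For real matrices with standard dot products, the defining identity <Ax, y> = <x, A^* y> gives (Ax)^T y = x^T (A^*) y, i.e. x^T A^T y = x^T (A^*) y. Since this holds for all x, y, we must have A^* = A^T. Therefore
A^* =
[[2, 1, 0],
 [2, -3, 0],
 [0, 2, -2]].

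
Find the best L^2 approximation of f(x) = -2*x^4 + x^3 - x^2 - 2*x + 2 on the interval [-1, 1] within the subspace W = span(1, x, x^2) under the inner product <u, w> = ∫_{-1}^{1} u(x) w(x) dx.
g(x) = -19*x^2/7 - 7*x/5 + 76/35

The best approximation g ∈ W is the orthogonal projection of f onto W. Writing g = a_0 + a_1 x + a_2 x^2, the coefficients solve the normal equations G · a = b where
  G_{ij} = <φ_i, φ_j> and b_i = <f, φ_i>, with φ_0 = 1, φ_1 = x, φ_2 = x^2.
G =
  [2, 0, 2/3]
  [0, 2/3, 0]
  [2/3, 0, 2/5],
b = (38/15, -14/15, 38/105).
Solving gives a_0 = 76/35, a_1 = -7/5, a_2 = -19/7, so
  g(x) = -19*x^2/7 - 7*x/5 + 76/35.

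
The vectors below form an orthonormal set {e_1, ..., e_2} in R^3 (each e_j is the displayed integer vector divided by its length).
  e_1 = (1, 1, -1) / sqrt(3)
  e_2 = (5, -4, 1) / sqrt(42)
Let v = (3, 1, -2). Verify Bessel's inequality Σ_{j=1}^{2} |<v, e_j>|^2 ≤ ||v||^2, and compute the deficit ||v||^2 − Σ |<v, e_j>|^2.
Σ |<v, e_j>|^2 = 195/14; ||v||^2 = 14; deficit = 1/14

Write each e_j = u_j / sqrt(<u_j, u_j>) where u_j is the displayed integer vector. Then <v, e_j> = <v, u_j> / sqrt(<u_j, u_j>), so |<v, e_j>|^2 = <v, u_j>^2 / <u_j, u_j>.
Coefficients: <v, e_1> = 6/sqrt(3), <v, e_2> = 9/sqrt(42).
Square and sum: Σ |<v, e_j>|^2 = 195/14.
Compute ||v||^2 = v·v = 14.
Deficit = 14 − 195/14 = 1/14 ≥ 0, confirming Bessel's inequality. (The deficit equals ||v − Σ <v,e_j> e_j||^2, the squared distance from v to span{e_j}.)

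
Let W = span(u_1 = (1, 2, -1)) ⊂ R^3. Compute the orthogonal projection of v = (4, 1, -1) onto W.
proj_W(v) = (7/6, 7/3, -7/6)

Set up U = [u_1 | ... | u_1] ∈ R^(3×1). The projector onto W = col(U) is P = U (U^T U)^(-1) U^T.
Compute U^T U =
  [6],
and U^T v = (7).
Solve U^T U · c = U^T v for the coefficients: c = (7/6). The projection is proj_W(v) = U c.
Check: (v - proj_W(v)) · u_1 = 0  (should be 0).
Result: proj_W(v) = (7/6, 7/3, -7/6).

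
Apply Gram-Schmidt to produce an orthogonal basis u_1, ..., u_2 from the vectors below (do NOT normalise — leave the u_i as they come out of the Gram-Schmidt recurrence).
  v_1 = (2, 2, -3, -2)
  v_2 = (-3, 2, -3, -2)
Orthogonal basis:
  u_1 = (2, 2, -3, -2)
  u_2 = (-85/21, 20/21, -10/7, -20/21)

Apply the Gram-Schmidt recurrence
  u_1 = v_1
  u_i = v_i − Σ_{j<i} ((v_i · u_j) / (u_j · u_j)) · u_j.

Step by step this gives:
  u_1 = (2, 2, -3, -2)
  u_2 = (-85/21, 20/21, -10/7, -20/21)

Orthogonality check:
  u_2 · u_1 = 0 (should be 0)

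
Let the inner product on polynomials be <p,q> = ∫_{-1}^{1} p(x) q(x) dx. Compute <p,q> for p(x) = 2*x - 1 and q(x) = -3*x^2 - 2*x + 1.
<p,q> = -8/3

Expand the product: p(x)·q(x) = -6*x^3 - x^2 + 4*x - 1.
∫_{-1}^{1} of each monomial x^k gives [2/(k+1) if k even, 0 if k odd]. Integrating term-by-term (or equivalently evaluating the antiderivative F(x) = -3*x^4/2 - x^3/3 + 2*x^2 - x at the endpoints):
  F(1) − F(−1) = -5/6 − (11/6) = -8/3.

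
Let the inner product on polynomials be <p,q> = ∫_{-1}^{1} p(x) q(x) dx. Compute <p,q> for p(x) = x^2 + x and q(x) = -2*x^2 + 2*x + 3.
<p,q> = 38/15

Expand the product: p(x)·q(x) = -2*x^4 + 5*x^2 + 3*x.
∫_{-1}^{1} of each monomial x^k gives [2/(k+1) if k even, 0 if k odd]. Integrating term-by-term (or equivalently evaluating the antiderivative F(x) = -2*x^5/5 + 5*x^3/3 + 3*x^2/2 at the endpoints):
  F(1) − F(−1) = 83/30 − (7/30) = 38/15.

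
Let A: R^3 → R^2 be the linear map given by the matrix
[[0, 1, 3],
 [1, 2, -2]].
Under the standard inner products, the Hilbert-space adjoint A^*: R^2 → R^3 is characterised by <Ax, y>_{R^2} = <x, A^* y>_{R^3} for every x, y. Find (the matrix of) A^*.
A^* = A^T =
[[0, 1],
 [1, 2],
 [3, -2]]

For real matrices with standard dot products, the defining identity <Ax, y> = <x, A^* y> gives (Ax)^T y = x^T (A^*) y, i.e. x^T A^T y = x^T (A^*) y. Since this holds for all x, y, we must have A^* = A^T. Therefore
A^* =
[[0, 1],
 [1, 2],
 [3, -2]].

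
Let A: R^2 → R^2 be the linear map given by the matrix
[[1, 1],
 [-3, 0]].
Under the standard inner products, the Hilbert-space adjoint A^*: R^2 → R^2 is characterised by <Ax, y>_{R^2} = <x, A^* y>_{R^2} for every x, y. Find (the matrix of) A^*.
A^* = A^T =
[[1, -3],
 [1, 0]]

For real matrices with standard dot products, the defining identity <Ax, y> = <x, A^* y> gives (Ax)^T y = x^T (A^*) y, i.e. x^T A^T y = x^T (A^*) y. Since this holds for all x, y, we must have A^* = A^T. Therefore
A^* =
[[1, -3],
 [1, 0]].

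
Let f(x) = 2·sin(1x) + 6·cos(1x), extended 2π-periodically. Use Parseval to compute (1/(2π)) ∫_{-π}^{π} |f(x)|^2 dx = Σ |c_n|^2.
Σ |c_n|^2 = 20

Expand |f|^2 and use orthogonality of {sin(nx), cos(mx)} on [-π, π]:
  ∫_{-π}^{π} sin(nx)^2 dx = π, ∫ cos(mx)^2 dx = π, and cross terms integrate to 0.
So ∫_{-π}^{π} f(x)^2 dx = 2^2 · π + 6^2 · π = (4 + 36)π.
Divide by 2π: (4 + 36)/2 = 20.
By Parseval, this equals Σ |c_n|^2.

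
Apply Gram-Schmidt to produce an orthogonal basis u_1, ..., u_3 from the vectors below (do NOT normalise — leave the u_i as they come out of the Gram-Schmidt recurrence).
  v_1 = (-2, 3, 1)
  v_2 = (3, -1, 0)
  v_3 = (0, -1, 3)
Orthogonal basis:
  u_1 = (-2, 3, 1)
  u_2 = (12/7, 13/14, 9/14)
  u_3 = (-24/59, -72/59, 168/59)

Apply the Gram-Schmidt recurrence
  u_1 = v_1
  u_i = v_i − Σ_{j<i} ((v_i · u_j) / (u_j · u_j)) · u_j.

Step by step this gives:
  u_1 = (-2, 3, 1)
  u_2 = (12/7, 13/14, 9/14)
  u_3 = (-24/59, -72/59, 168/59)

Orthogonality check:
  u_2 · u_1 = 0 (should be 0)
  u_3 · u_1 = 0 (should be 0)
  u_3 · u_2 = 0 (should be 0)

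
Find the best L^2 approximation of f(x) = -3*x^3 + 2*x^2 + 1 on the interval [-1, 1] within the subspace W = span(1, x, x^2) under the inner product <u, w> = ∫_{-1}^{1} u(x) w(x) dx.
g(x) = 2*x^2 - 9*x/5 + 1

The best approximation g ∈ W is the orthogonal projection of f onto W. Writing g = a_0 + a_1 x + a_2 x^2, the coefficients solve the normal equations G · a = b where
  G_{ij} = <φ_i, φ_j> and b_i = <f, φ_i>, with φ_0 = 1, φ_1 = x, φ_2 = x^2.
G =
  [2, 0, 2/3]
  [0, 2/3, 0]
  [2/3, 0, 2/5],
b = (10/3, -6/5, 22/15).
Solving gives a_0 = 1, a_1 = -9/5, a_2 = 2, so
  g(x) = 2*x^2 - 9*x/5 + 1.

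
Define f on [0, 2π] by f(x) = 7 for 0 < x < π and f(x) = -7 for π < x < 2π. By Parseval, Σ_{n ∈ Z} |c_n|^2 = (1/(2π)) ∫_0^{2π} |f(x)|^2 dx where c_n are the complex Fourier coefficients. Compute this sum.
Σ |c_n|^2 = 49

Parseval equates the L^2 energy of f (normalised by 1/(2π)) with the ℓ^2 sum of its Fourier coefficients: (1/(2π)) ∫_0^{2π} |f|^2 = Σ |c_n|^2.
Compute the left side: (1/(2π)) [∫_0^π 7^2 dx + ∫_π^{2π} (-7)^2 dx] = (1/(2π)) · (49π + 49π) = (49 + 49)/2 = 49.
So Σ_{n ∈ Z} |c_n|^2 = 49.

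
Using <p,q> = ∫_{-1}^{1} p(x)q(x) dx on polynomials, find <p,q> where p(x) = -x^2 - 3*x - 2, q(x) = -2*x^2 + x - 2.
<p,q> = 54/5

Expand the product: p(x)·q(x) = 2*x^4 + 5*x^3 + 3*x^2 + 4*x + 4.
∫_{-1}^{1} of each monomial x^k gives [2/(k+1) if k even, 0 if k odd]. Integrating term-by-term (or equivalently evaluating the antiderivative F(x) = 2*x^5/5 + 5*x^4/4 + x^3 + 2*x^2 + 4*x at the endpoints):
  F(1) − F(−1) = 173/20 − (-43/20) = 54/5.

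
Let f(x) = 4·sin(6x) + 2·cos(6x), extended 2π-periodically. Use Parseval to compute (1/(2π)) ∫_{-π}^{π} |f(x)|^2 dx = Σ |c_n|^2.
Σ |c_n|^2 = 10

Expand |f|^2 and use orthogonality of {sin(nx), cos(mx)} on [-π, π]:
  ∫_{-π}^{π} sin(nx)^2 dx = π, ∫ cos(mx)^2 dx = π, and cross terms integrate to 0.
So ∫_{-π}^{π} f(x)^2 dx = 4^2 · π + 2^2 · π = (16 + 4)π.
Divide by 2π: (16 + 4)/2 = 10.
By Parseval, this equals Σ |c_n|^2.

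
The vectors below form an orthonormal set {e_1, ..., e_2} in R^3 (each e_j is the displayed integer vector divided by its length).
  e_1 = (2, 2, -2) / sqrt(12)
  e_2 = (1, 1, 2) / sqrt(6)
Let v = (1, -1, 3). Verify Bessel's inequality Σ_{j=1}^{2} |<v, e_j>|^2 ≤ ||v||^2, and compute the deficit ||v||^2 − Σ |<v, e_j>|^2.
Σ |<v, e_j>|^2 = 9; ||v||^2 = 11; deficit = 2

Write each e_j = u_j / sqrt(<u_j, u_j>) where u_j is the displayed integer vector. Then <v, e_j> = <v, u_j> / sqrt(<u_j, u_j>), so |<v, e_j>|^2 = <v, u_j>^2 / <u_j, u_j>.
Coefficients: <v, e_1> = -6/sqrt(12), <v, e_2> = 6/sqrt(6).
Square and sum: Σ |<v, e_j>|^2 = 9.
Compute ||v||^2 = v·v = 11.
Deficit = 11 − 9 = 2 ≥ 0, confirming Bessel's inequality. (The deficit equals ||v − Σ <v,e_j> e_j||^2, the squared distance from v to span{e_j}.)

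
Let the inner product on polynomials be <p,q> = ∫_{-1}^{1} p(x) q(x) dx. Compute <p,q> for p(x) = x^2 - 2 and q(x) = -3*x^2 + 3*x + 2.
<p,q> = -58/15

Expand the product: p(x)·q(x) = -3*x^4 + 3*x^3 + 8*x^2 - 6*x - 4.
∫_{-1}^{1} of each monomial x^k gives [2/(k+1) if k even, 0 if k odd]. Integrating term-by-term (or equivalently evaluating the antiderivative F(x) = -3*x^5/5 + 3*x^4/4 + 8*x^3/3 - 3*x^2 - 4*x at the endpoints):
  F(1) − F(−1) = -251/60 − (-19/60) = -58/15.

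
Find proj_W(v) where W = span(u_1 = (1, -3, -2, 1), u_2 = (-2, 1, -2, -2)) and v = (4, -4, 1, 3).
proj_W(v) = (659/186, -122/31, 88/93, 659/186)

Set up U = [u_1 | ... | u_2] ∈ R^(4×2). The projector onto W = col(U) is P = U (U^T U)^(-1) U^T.
Compute U^T U =
  [15, -3]
  [-3, 13],
and U^T v = (17, -20).
Solve U^T U · c = U^T v for the coefficients: c = (161/186, -83/62). The projection is proj_W(v) = U c.
Check: (v - proj_W(v)) · u_1 = 0  (should be 0).
Check: (v - proj_W(v)) · u_2 = 0  (should be 0).
Result: proj_W(v) = (659/186, -122/31, 88/93, 659/186).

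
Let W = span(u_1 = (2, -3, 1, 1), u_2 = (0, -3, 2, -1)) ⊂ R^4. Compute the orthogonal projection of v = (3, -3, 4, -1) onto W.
proj_W(v) = (72/55, -243/55, 126/55, -9/55)

Set up U = [u_1 | ... | u_2] ∈ R^(4×2). The projector onto W = col(U) is P = U (U^T U)^(-1) U^T.
Compute U^T U =
  [15, 10]
  [10, 14],
and U^T v = (18, 18).
Solve U^T U · c = U^T v for the coefficients: c = (36/55, 9/11). The projection is proj_W(v) = U c.
Check: (v - proj_W(v)) · u_1 = 0  (should be 0).
Check: (v - proj_W(v)) · u_2 = 0  (should be 0).
Result: proj_W(v) = (72/55, -243/55, 126/55, -9/55).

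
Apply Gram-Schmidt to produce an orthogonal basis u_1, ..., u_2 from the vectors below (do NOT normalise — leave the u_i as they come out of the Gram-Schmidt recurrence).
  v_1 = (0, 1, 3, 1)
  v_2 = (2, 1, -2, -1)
Orthogonal basis:
  u_1 = (0, 1, 3, 1)
  u_2 = (2, 17/11, -4/11, -5/11)

Apply the Gram-Schmidt recurrence
  u_1 = v_1
  u_i = v_i − Σ_{j<i} ((v_i · u_j) / (u_j · u_j)) · u_j.

Step by step this gives:
  u_1 = (0, 1, 3, 1)
  u_2 = (2, 17/11, -4/11, -5/11)

Orthogonality check:
  u_2 · u_1 = 0 (should be 0)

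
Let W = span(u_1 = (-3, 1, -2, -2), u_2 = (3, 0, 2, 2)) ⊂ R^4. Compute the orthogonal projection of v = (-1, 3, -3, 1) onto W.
proj_W(v) = (-21/17, 3, -14/17, -14/17)

Set up U = [u_1 | ... | u_2] ∈ R^(4×2). The projector onto W = col(U) is P = U (U^T U)^(-1) U^T.
Compute U^T U =
  [18, -17]
  [-17, 17],
and U^T v = (10, -7).
Solve U^T U · c = U^T v for the coefficients: c = (3, 44/17). The projection is proj_W(v) = U c.
Check: (v - proj_W(v)) · u_1 = 0  (should be 0).
Check: (v - proj_W(v)) · u_2 = 0  (should be 0).
Result: proj_W(v) = (-21/17, 3, -14/17, -14/17).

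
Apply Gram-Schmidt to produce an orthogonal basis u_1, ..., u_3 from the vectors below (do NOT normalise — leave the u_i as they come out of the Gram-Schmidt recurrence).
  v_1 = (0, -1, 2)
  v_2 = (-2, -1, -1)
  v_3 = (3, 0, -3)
Orthogonal basis:
  u_1 = (0, -1, 2)
  u_2 = (-2, -6/5, -3/5)
  u_3 = (45/29, -60/29, -30/29)

Apply the Gram-Schmidt recurrence
  u_1 = v_1
  u_i = v_i − Σ_{j<i} ((v_i · u_j) / (u_j · u_j)) · u_j.

Step by step this gives:
  u_1 = (0, -1, 2)
  u_2 = (-2, -6/5, -3/5)
  u_3 = (45/29, -60/29, -30/29)

Orthogonality check:
  u_2 · u_1 = 0 (should be 0)
  u_3 · u_1 = 0 (should be 0)
  u_3 · u_2 = 0 (should be 0)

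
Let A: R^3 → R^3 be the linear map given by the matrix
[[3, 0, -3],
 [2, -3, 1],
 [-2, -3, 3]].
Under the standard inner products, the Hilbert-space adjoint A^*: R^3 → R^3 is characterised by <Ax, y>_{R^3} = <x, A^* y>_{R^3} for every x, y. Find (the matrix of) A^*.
A^* = A^T =
[[3, 2, -2],
 [0, -3, -3],
 [-3, 1, 3]]

For real matrices with standard dot products, the defining identity <Ax, y> = <x, A^* y> gives (Ax)^T y = x^T (A^*) y, i.e. x^T A^T y = x^T (A^*) y. Since this holds for all x, y, we must have A^* = A^T. Therefore
A^* =
[[3, 2, -2],
 [0, -3, -3],
 [-3, 1, 3]].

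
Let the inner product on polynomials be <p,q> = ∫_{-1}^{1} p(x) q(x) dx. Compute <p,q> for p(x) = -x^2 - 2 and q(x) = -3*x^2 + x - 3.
<p,q> = 96/5

Expand the product: p(x)·q(x) = 3*x^4 - x^3 + 9*x^2 - 2*x + 6.
∫_{-1}^{1} of each monomial x^k gives [2/(k+1) if k even, 0 if k odd]. Integrating term-by-term (or equivalently evaluating the antiderivative F(x) = 3*x^5/5 - x^4/4 + 3*x^3 - x^2 + 6*x at the endpoints):
  F(1) − F(−1) = 167/20 − (-217/20) = 96/5.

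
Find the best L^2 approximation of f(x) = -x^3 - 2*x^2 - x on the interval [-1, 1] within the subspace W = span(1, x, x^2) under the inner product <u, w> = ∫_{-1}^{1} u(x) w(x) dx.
g(x) = -2*x^2 - 8*x/5

The best approximation g ∈ W is the orthogonal projection of f onto W. Writing g = a_0 + a_1 x + a_2 x^2, the coefficients solve the normal equations G · a = b where
  G_{ij} = <φ_i, φ_j> and b_i = <f, φ_i>, with φ_0 = 1, φ_1 = x, φ_2 = x^2.
G =
  [2, 0, 2/3]
  [0, 2/3, 0]
  [2/3, 0, 2/5],
b = (-4/3, -16/15, -4/5).
Solving gives a_0 = 0, a_1 = -8/5, a_2 = -2, so
  g(x) = -2*x^2 - 8*x/5.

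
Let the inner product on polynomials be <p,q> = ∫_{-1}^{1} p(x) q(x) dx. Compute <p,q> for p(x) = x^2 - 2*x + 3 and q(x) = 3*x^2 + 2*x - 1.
<p,q> = -32/15

Expand the product: p(x)·q(x) = 3*x^4 - 4*x^3 + 4*x^2 + 8*x - 3.
∫_{-1}^{1} of each monomial x^k gives [2/(k+1) if k even, 0 if k odd]. Integrating term-by-term (or equivalently evaluating the antiderivative F(x) = 3*x^5/5 - x^4 + 4*x^3/3 + 4*x^2 - 3*x at the endpoints):
  F(1) − F(−1) = 29/15 − (61/15) = -32/15.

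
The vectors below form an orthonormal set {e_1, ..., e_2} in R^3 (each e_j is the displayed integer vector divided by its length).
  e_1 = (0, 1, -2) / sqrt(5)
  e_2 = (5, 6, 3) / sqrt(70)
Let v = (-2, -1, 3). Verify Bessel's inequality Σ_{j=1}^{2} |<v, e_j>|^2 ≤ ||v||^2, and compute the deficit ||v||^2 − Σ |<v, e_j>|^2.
Σ |<v, e_j>|^2 = 21/2; ||v||^2 = 14; deficit = 7/2

Write each e_j = u_j / sqrt(<u_j, u_j>) where u_j is the displayed integer vector. Then <v, e_j> = <v, u_j> / sqrt(<u_j, u_j>), so |<v, e_j>|^2 = <v, u_j>^2 / <u_j, u_j>.
Coefficients: <v, e_1> = -7/sqrt(5), <v, e_2> = -7/sqrt(70).
Square and sum: Σ |<v, e_j>|^2 = 21/2.
Compute ||v||^2 = v·v = 14.
Deficit = 14 − 21/2 = 7/2 ≥ 0, confirming Bessel's inequality. (The deficit equals ||v − Σ <v,e_j> e_j||^2, the squared distance from v to span{e_j}.)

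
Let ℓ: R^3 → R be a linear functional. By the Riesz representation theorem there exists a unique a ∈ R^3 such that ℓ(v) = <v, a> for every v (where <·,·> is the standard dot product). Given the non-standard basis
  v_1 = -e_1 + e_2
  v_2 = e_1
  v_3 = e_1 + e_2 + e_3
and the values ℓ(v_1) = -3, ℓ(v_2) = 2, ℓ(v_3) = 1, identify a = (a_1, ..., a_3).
a = (2, -1, 0)

Write a = (a_1, ..., a_3) in the standard basis. For each basis vector v_i, ℓ(v_i) = <v_i, a> is a linear equation in the a_j's. Collect the n equations into a matrix system V a = ℓ, where row i of V is v_i (expressed in the standard basis). Since V is invertible (lower-triangular with 1s on the diagonal, up to permutation), solve by back-substitution:
  V =
[[-1, 1, 0],
 [1, 0, 0],
 [1, 1, 1]]
  V a = (-3, 2, 1)
Solving gives a = (2, -1, 0).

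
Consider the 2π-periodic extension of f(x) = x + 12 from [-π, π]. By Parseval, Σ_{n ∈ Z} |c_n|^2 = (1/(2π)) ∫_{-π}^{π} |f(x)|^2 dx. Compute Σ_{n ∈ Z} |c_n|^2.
Σ |c_n|^2 = π^2/3 + 144

Expand and integrate term by term over [-π, π]:
  ∫ (x)^2 dx = 1·(2π^3/3); ∫ 2·1·(12)·x dx = 0 (odd integrand); ∫ 12^2 dx = 144·2π.
So (1/(2π)) ∫_{-π}^{π} (x + 12)^2 dx = 1π^2/3 + 144 = π^2/3 + 144.
Parseval ⇒ Σ |c_n|^2 = π^2/3 + 144.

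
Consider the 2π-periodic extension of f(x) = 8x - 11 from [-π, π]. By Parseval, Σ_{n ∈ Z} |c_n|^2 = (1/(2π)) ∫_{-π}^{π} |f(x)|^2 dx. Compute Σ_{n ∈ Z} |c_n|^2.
Σ |c_n|^2 = 64π^2/3 + 121

Expand and integrate term by term over [-π, π]:
  ∫ (8x)^2 dx = 64·(2π^3/3); ∫ 2·8·(-11)·x dx = 0 (odd integrand); ∫ (-11)^2 dx = 121·2π.
So (1/(2π)) ∫_{-π}^{π} (8x - 11)^2 dx = 64π^2/3 + 121 = 64π^2/3 + 121.
Parseval ⇒ Σ |c_n|^2 = 64π^2/3 + 121.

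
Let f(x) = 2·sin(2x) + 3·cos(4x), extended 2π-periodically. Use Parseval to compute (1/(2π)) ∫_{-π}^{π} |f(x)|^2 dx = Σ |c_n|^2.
Σ |c_n|^2 = 13/2

Expand |f|^2 and use orthogonality of {sin(nx), cos(mx)} on [-π, π]:
  ∫_{-π}^{π} sin(nx)^2 dx = π, ∫ cos(mx)^2 dx = π, and cross terms integrate to 0.
So ∫_{-π}^{π} f(x)^2 dx = 2^2 · π + 3^2 · π = (4 + 9)π.
Divide by 2π: (4 + 9)/2 = 13/2.
By Parseval, this equals Σ |c_n|^2.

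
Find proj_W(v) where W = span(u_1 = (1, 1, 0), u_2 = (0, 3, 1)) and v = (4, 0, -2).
proj_W(v) = (46/11, -2/11, -16/11)

Set up U = [u_1 | ... | u_2] ∈ R^(3×2). The projector onto W = col(U) is P = U (U^T U)^(-1) U^T.
Compute U^T U =
  [2, 3]
  [3, 10],
and U^T v = (4, -2).
Solve U^T U · c = U^T v for the coefficients: c = (46/11, -16/11). The projection is proj_W(v) = U c.
Check: (v - proj_W(v)) · u_1 = 0  (should be 0).
Check: (v - proj_W(v)) · u_2 = 0  (should be 0).
Result: proj_W(v) = (46/11, -2/11, -16/11).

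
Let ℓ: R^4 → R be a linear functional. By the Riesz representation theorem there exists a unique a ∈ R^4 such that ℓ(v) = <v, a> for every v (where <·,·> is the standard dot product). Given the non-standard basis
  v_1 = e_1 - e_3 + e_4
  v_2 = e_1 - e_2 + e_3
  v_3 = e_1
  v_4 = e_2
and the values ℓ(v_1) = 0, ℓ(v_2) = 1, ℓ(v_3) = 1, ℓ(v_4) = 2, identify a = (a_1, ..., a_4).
a = (1, 2, 2, 1)

Write a = (a_1, ..., a_4) in the standard basis. For each basis vector v_i, ℓ(v_i) = <v_i, a> is a linear equation in the a_j's. Collect the n equations into a matrix system V a = ℓ, where row i of V is v_i (expressed in the standard basis). Since V is invertible (lower-triangular with 1s on the diagonal, up to permutation), solve by back-substitution:
  V =
[[1, 0, -1, 1],
 [1, -1, 1, 0],
 [1, 0, 0, 0],
 [0, 1, 0, 0]]
  V a = (0, 1, 1, 2)
Solving gives a = (1, 2, 2, 1).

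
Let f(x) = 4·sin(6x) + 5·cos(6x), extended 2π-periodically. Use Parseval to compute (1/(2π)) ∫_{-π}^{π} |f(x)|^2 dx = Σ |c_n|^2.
Σ |c_n|^2 = 41/2

Expand |f|^2 and use orthogonality of {sin(nx), cos(mx)} on [-π, π]:
  ∫_{-π}^{π} sin(nx)^2 dx = π, ∫ cos(mx)^2 dx = π, and cross terms integrate to 0.
So ∫_{-π}^{π} f(x)^2 dx = 4^2 · π + 5^2 · π = (16 + 25)π.
Divide by 2π: (16 + 25)/2 = 41/2.
By Parseval, this equals Σ |c_n|^2.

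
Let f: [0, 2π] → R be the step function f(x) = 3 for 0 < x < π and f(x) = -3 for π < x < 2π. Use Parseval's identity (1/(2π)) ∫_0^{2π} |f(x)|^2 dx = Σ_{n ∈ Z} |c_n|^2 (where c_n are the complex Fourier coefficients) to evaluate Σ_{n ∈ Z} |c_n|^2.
Σ |c_n|^2 = 9

Parseval equates the L^2 energy of f (normalised by 1/(2π)) with the ℓ^2 sum of its Fourier coefficients: (1/(2π)) ∫_0^{2π} |f|^2 = Σ |c_n|^2.
Compute the left side: (1/(2π)) [∫_0^π 3^2 dx + ∫_π^{2π} (-3)^2 dx] = (1/(2π)) · (9π + 9π) = (9 + 9)/2 = 9.
So Σ_{n ∈ Z} |c_n|^2 = 9.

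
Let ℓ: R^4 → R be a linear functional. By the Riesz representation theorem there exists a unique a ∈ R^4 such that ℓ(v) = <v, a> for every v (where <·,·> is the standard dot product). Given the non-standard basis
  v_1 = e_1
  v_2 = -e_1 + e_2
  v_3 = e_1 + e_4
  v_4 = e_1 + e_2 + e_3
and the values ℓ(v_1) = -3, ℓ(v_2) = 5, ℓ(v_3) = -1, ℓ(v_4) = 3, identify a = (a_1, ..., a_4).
a = (-3, 2, 4, 2)

Write a = (a_1, ..., a_4) in the standard basis. For each basis vector v_i, ℓ(v_i) = <v_i, a> is a linear equation in the a_j's. Collect the n equations into a matrix system V a = ℓ, where row i of V is v_i (expressed in the standard basis). Since V is invertible (lower-triangular with 1s on the diagonal, up to permutation), solve by back-substitution:
  V =
[[1, 0, 0, 0],
 [-1, 1, 0, 0],
 [1, 0, 0, 1],
 [1, 1, 1, 0]]
  V a = (-3, 5, -1, 3)
Solving gives a = (-3, 2, 4, 2).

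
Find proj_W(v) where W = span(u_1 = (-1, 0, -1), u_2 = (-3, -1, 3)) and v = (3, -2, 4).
proj_W(v) = (103/38, -5/19, 163/38)

Set up U = [u_1 | ... | u_2] ∈ R^(3×2). The projector onto W = col(U) is P = U (U^T U)^(-1) U^T.
Compute U^T U =
  [2, 0]
  [0, 19],
and U^T v = (-7, 5).
Solve U^T U · c = U^T v for the coefficients: c = (-7/2, 5/19). The projection is proj_W(v) = U c.
Check: (v - proj_W(v)) · u_1 = 0  (should be 0).
Check: (v - proj_W(v)) · u_2 = 0  (should be 0).
Result: proj_W(v) = (103/38, -5/19, 163/38).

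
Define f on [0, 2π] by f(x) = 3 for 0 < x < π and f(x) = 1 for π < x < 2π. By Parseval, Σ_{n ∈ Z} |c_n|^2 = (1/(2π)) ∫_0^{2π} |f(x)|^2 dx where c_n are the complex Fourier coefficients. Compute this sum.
Σ |c_n|^2 = 5

Parseval equates the L^2 energy of f (normalised by 1/(2π)) with the ℓ^2 sum of its Fourier coefficients: (1/(2π)) ∫_0^{2π} |f|^2 = Σ |c_n|^2.
Compute the left side: (1/(2π)) [∫_0^π 3^2 dx + ∫_π^{2π} 1^2 dx] = (1/(2π)) · (9π + 1π) = (9 + 1)/2 = 5.
So Σ_{n ∈ Z} |c_n|^2 = 5.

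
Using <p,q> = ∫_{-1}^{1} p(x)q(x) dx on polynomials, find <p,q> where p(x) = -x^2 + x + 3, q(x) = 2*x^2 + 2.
<p,q> = 208/15

Expand the product: p(x)·q(x) = -2*x^4 + 2*x^3 + 4*x^2 + 2*x + 6.
∫_{-1}^{1} of each monomial x^k gives [2/(k+1) if k even, 0 if k odd]. Integrating term-by-term (or equivalently evaluating the antiderivative F(x) = -2*x^5/5 + x^4/2 + 4*x^3/3 + x^2 + 6*x at the endpoints):
  F(1) − F(−1) = 253/30 − (-163/30) = 208/15.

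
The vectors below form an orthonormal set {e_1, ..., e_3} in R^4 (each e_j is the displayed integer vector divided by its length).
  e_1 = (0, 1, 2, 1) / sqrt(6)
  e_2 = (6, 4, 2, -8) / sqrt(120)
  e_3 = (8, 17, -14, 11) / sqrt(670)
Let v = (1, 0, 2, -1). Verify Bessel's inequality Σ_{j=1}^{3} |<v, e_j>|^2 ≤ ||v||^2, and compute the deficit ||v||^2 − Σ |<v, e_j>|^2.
Σ |<v, e_j>|^2 = 755/134; ||v||^2 = 6; deficit = 49/134

Write each e_j = u_j / sqrt(<u_j, u_j>) where u_j is the displayed integer vector. Then <v, e_j> = <v, u_j> / sqrt(<u_j, u_j>), so |<v, e_j>|^2 = <v, u_j>^2 / <u_j, u_j>.
Coefficients: <v, e_1> = 3/sqrt(6), <v, e_2> = 18/sqrt(120), <v, e_3> = -31/sqrt(670).
Square and sum: Σ |<v, e_j>|^2 = 755/134.
Compute ||v||^2 = v·v = 6.
Deficit = 6 − 755/134 = 49/134 ≥ 0, confirming Bessel's inequality. (The deficit equals ||v − Σ <v,e_j> e_j||^2, the squared distance from v to span{e_j}.)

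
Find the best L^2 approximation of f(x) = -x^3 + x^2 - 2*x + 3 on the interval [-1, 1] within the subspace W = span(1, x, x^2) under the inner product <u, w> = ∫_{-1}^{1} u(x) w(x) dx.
g(x) = x^2 - 13*x/5 + 3

The best approximation g ∈ W is the orthogonal projection of f onto W. Writing g = a_0 + a_1 x + a_2 x^2, the coefficients solve the normal equations G · a = b where
  G_{ij} = <φ_i, φ_j> and b_i = <f, φ_i>, with φ_0 = 1, φ_1 = x, φ_2 = x^2.
G =
  [2, 0, 2/3]
  [0, 2/3, 0]
  [2/3, 0, 2/5],
b = (20/3, -26/15, 12/5).
Solving gives a_0 = 3, a_1 = -13/5, a_2 = 1, so
  g(x) = x^2 - 13*x/5 + 3.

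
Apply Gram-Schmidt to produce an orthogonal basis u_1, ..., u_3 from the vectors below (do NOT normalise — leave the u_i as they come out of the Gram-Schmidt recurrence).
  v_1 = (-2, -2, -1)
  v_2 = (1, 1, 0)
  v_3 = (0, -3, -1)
Orthogonal basis:
  u_1 = (-2, -2, -1)
  u_2 = (1/9, 1/9, -4/9)
  u_3 = (3/2, -3/2, 0)

Apply the Gram-Schmidt recurrence
  u_1 = v_1
  u_i = v_i − Σ_{j<i} ((v_i · u_j) / (u_j · u_j)) · u_j.

Step by step this gives:
  u_1 = (-2, -2, -1)
  u_2 = (1/9, 1/9, -4/9)
  u_3 = (3/2, -3/2, 0)

Orthogonality check:
  u_2 · u_1 = 0 (should be 0)
  u_3 · u_1 = 0 (should be 0)
  u_3 · u_2 = 0 (should be 0)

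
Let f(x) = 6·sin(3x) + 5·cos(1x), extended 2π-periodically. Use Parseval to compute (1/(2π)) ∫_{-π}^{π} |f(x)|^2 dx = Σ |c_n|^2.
Σ |c_n|^2 = 61/2

Expand |f|^2 and use orthogonality of {sin(nx), cos(mx)} on [-π, π]:
  ∫_{-π}^{π} sin(nx)^2 dx = π, ∫ cos(mx)^2 dx = π, and cross terms integrate to 0.
So ∫_{-π}^{π} f(x)^2 dx = 6^2 · π + 5^2 · π = (36 + 25)π.
Divide by 2π: (36 + 25)/2 = 61/2.
By Parseval, this equals Σ |c_n|^2.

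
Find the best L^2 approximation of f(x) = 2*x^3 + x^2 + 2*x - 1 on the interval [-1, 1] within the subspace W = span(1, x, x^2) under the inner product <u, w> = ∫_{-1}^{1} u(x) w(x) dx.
g(x) = x^2 + 16*x/5 - 1

The best approximation g ∈ W is the orthogonal projection of f onto W. Writing g = a_0 + a_1 x + a_2 x^2, the coefficients solve the normal equations G · a = b where
  G_{ij} = <φ_i, φ_j> and b_i = <f, φ_i>, with φ_0 = 1, φ_1 = x, φ_2 = x^2.
G =
  [2, 0, 2/3]
  [0, 2/3, 0]
  [2/3, 0, 2/5],
b = (-4/3, 32/15, -4/15).
Solving gives a_0 = -1, a_1 = 16/5, a_2 = 1, so
  g(x) = x^2 + 16*x/5 - 1.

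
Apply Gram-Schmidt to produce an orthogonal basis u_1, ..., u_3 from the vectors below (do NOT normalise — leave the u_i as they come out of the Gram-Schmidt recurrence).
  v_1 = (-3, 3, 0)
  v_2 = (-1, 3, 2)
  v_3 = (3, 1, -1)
Orthogonal basis:
  u_1 = (-3, 3, 0)
  u_2 = (1, 1, 2)
  u_3 = (5/3, 5/3, -5/3)

Apply the Gram-Schmidt recurrence
  u_1 = v_1
  u_i = v_i − Σ_{j<i} ((v_i · u_j) / (u_j · u_j)) · u_j.

Step by step this gives:
  u_1 = (-3, 3, 0)
  u_2 = (1, 1, 2)
  u_3 = (5/3, 5/3, -5/3)

Orthogonality check:
  u_2 · u_1 = 0 (should be 0)
  u_3 · u_1 = 0 (should be 0)
  u_3 · u_2 = 0 (should be 0)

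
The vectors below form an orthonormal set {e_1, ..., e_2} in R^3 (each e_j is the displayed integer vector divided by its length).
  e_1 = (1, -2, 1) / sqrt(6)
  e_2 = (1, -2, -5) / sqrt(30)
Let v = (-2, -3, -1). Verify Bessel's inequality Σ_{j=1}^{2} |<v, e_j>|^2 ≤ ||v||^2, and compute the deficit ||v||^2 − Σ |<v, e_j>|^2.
Σ |<v, e_j>|^2 = 21/5; ||v||^2 = 14; deficit = 49/5

Write each e_j = u_j / sqrt(<u_j, u_j>) where u_j is the displayed integer vector. Then <v, e_j> = <v, u_j> / sqrt(<u_j, u_j>), so |<v, e_j>|^2 = <v, u_j>^2 / <u_j, u_j>.
Coefficients: <v, e_1> = 3/sqrt(6), <v, e_2> = 9/sqrt(30).
Square and sum: Σ |<v, e_j>|^2 = 21/5.
Compute ||v||^2 = v·v = 14.
Deficit = 14 − 21/5 = 49/5 ≥ 0, confirming Bessel's inequality. (The deficit equals ||v − Σ <v,e_j> e_j||^2, the squared distance from v to span{e_j}.)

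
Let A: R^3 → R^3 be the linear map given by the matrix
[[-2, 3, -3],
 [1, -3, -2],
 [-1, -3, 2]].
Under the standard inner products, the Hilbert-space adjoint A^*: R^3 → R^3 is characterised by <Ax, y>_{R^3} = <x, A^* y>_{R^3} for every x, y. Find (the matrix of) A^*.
A^* = A^T =
[[-2, 1, -1],
 [3, -3, -3],
 [-3, -2, 2]]

For real matrices with standard dot products, the defining identity <Ax, y> = <x, A^* y> gives (Ax)^T y = x^T (A^*) y, i.e. x^T A^T y = x^T (A^*) y. Since this holds for all x, y, we must have A^* = A^T. Therefore
A^* =
[[-2, 1, -1],
 [3, -3, -3],
 [-3, -2, 2]].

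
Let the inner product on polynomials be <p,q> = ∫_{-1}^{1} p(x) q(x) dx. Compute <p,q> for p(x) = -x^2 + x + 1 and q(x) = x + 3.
<p,q> = 14/3

Expand the product: p(x)·q(x) = -x^3 - 2*x^2 + 4*x + 3.
∫_{-1}^{1} of each monomial x^k gives [2/(k+1) if k even, 0 if k odd]. Integrating term-by-term (or equivalently evaluating the antiderivative F(x) = -x^4/4 - 2*x^3/3 + 2*x^2 + 3*x at the endpoints):
  F(1) − F(−1) = 49/12 − (-7/12) = 14/3.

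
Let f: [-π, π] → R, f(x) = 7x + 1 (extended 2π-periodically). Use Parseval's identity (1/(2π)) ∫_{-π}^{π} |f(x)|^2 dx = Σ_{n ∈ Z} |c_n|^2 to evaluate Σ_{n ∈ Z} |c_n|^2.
Σ |c_n|^2 = 49π^2/3 + 1

Expand and integrate term by term over [-π, π]:
  ∫ (7x)^2 dx = 49·(2π^3/3); ∫ 2·7·(1)·x dx = 0 (odd integrand); ∫ 1^2 dx = 1·2π.
So (1/(2π)) ∫_{-π}^{π} (7x + 1)^2 dx = 49π^2/3 + 1 = 49π^2/3 + 1.
Parseval ⇒ Σ |c_n|^2 = 49π^2/3 + 1.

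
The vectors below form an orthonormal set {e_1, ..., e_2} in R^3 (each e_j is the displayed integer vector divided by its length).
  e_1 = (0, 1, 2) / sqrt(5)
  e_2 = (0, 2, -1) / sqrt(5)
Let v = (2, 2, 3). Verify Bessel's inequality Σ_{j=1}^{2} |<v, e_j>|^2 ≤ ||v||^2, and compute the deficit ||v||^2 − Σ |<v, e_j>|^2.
Σ |<v, e_j>|^2 = 13; ||v||^2 = 17; deficit = 4

Write each e_j = u_j / sqrt(<u_j, u_j>) where u_j is the displayed integer vector. Then <v, e_j> = <v, u_j> / sqrt(<u_j, u_j>), so |<v, e_j>|^2 = <v, u_j>^2 / <u_j, u_j>.
Coefficients: <v, e_1> = 8/sqrt(5), <v, e_2> = 1/sqrt(5).
Square and sum: Σ |<v, e_j>|^2 = 13.
Compute ||v||^2 = v·v = 17.
Deficit = 17 − 13 = 4 ≥ 0, confirming Bessel's inequality. (The deficit equals ||v − Σ <v,e_j> e_j||^2, the squared distance from v to span{e_j}.)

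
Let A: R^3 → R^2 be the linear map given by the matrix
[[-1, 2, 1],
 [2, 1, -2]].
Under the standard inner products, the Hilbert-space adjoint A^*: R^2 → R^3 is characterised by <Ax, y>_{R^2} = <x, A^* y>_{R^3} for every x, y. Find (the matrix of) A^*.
A^* = A^T =
[[-1, 2],
 [2, 1],
 [1, -2]]

For real matrices with standard dot products, the defining identity <Ax, y> = <x, A^* y> gives (Ax)^T y = x^T (A^*) y, i.e. x^T A^T y = x^T (A^*) y. Since this holds for all x, y, we must have A^* = A^T. Therefore
A^* =
[[-1, 2],
 [2, 1],
 [1, -2]].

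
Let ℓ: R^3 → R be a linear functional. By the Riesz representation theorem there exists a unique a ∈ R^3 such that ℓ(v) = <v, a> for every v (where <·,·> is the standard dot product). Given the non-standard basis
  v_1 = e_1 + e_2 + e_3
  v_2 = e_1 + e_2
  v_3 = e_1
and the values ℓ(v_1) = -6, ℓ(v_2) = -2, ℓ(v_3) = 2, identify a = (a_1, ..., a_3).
a = (2, -4, -4)

Write a = (a_1, ..., a_3) in the standard basis. For each basis vector v_i, ℓ(v_i) = <v_i, a> is a linear equation in the a_j's. Collect the n equations into a matrix system V a = ℓ, where row i of V is v_i (expressed in the standard basis). Since V is invertible (lower-triangular with 1s on the diagonal, up to permutation), solve by back-substitution:
  V =
[[1, 1, 1],
 [1, 1, 0],
 [1, 0, 0]]
  V a = (-6, -2, 2)
Solving gives a = (2, -4, -4).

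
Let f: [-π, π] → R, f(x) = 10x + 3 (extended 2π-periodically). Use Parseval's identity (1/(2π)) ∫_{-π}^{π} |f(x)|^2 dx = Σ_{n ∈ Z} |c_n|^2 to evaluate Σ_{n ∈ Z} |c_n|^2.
Σ |c_n|^2 = 100π^2/3 + 9

Expand and integrate term by term over [-π, π]:
  ∫ (10x)^2 dx = 100·(2π^3/3); ∫ 2·10·(3)·x dx = 0 (odd integrand); ∫ 3^2 dx = 9·2π.
So (1/(2π)) ∫_{-π}^{π} (10x + 3)^2 dx = 100π^2/3 + 9 = 100π^2/3 + 9.
Parseval ⇒ Σ |c_n|^2 = 100π^2/3 + 9.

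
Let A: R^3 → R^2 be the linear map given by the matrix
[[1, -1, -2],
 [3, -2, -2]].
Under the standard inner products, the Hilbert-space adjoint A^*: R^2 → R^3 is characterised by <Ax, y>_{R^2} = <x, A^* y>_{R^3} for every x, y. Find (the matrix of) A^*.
A^* = A^T =
[[1, 3],
 [-1, -2],
 [-2, -2]]

For real matrices with standard dot products, the defining identity <Ax, y> = <x, A^* y> gives (Ax)^T y = x^T (A^*) y, i.e. x^T A^T y = x^T (A^*) y. Since this holds for all x, y, we must have A^* = A^T. Therefore
A^* =
[[1, 3],
 [-1, -2],
 [-2, -2]].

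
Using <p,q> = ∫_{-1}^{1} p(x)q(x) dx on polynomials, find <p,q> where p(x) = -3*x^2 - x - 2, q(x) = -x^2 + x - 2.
<p,q> = 208/15

Expand the product: p(x)·q(x) = 3*x^4 - 2*x^3 + 7*x^2 + 4.
∫_{-1}^{1} of each monomial x^k gives [2/(k+1) if k even, 0 if k odd]. Integrating term-by-term (or equivalently evaluating the antiderivative F(x) = 3*x^5/5 - x^4/2 + 7*x^3/3 + 4*x at the endpoints):
  F(1) − F(−1) = 193/30 − (-223/30) = 208/15.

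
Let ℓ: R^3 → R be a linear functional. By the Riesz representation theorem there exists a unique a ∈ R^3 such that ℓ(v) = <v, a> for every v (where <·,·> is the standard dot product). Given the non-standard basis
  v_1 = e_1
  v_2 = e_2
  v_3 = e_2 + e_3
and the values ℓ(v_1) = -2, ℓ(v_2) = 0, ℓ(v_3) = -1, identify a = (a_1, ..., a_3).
a = (-2, 0, -1)

Write a = (a_1, ..., a_3) in the standard basis. For each basis vector v_i, ℓ(v_i) = <v_i, a> is a linear equation in the a_j's. Collect the n equations into a matrix system V a = ℓ, where row i of V is v_i (expressed in the standard basis). Since V is invertible (lower-triangular with 1s on the diagonal, up to permutation), solve by back-substitution:
  V =
[[1, 0, 0],
 [0, 1, 0],
 [0, 1, 1]]
  V a = (-2, 0, -1)
Solving gives a = (-2, 0, -1).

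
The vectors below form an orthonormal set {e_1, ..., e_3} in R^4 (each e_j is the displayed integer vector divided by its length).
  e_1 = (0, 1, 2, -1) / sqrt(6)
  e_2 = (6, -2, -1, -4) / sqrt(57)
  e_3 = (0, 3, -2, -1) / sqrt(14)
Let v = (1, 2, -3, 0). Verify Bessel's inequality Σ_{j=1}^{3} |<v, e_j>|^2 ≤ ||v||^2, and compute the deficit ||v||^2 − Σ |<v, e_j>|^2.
Σ |<v, e_j>|^2 = 1781/133; ||v||^2 = 14; deficit = 81/133

Write each e_j = u_j / sqrt(<u_j, u_j>) where u_j is the displayed integer vector. Then <v, e_j> = <v, u_j> / sqrt(<u_j, u_j>), so |<v, e_j>|^2 = <v, u_j>^2 / <u_j, u_j>.
Coefficients: <v, e_1> = -4/sqrt(6), <v, e_2> = 5/sqrt(57), <v, e_3> = 12/sqrt(14).
Square and sum: Σ |<v, e_j>|^2 = 1781/133.
Compute ||v||^2 = v·v = 14.
Deficit = 14 − 1781/133 = 81/133 ≥ 0, confirming Bessel's inequality. (The deficit equals ||v − Σ <v,e_j> e_j||^2, the squared distance from v to span{e_j}.)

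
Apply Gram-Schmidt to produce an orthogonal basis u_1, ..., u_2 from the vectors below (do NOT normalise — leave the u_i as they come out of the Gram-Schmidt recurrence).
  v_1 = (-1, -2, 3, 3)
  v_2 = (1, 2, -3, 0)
Orthogonal basis:
  u_1 = (-1, -2, 3, 3)
  u_2 = (9/23, 18/23, -27/23, 42/23)

Apply the Gram-Schmidt recurrence
  u_1 = v_1
  u_i = v_i − Σ_{j<i} ((v_i · u_j) / (u_j · u_j)) · u_j.

Step by step this gives:
  u_1 = (-1, -2, 3, 3)
  u_2 = (9/23, 18/23, -27/23, 42/23)

Orthogonality check:
  u_2 · u_1 = 0 (should be 0)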